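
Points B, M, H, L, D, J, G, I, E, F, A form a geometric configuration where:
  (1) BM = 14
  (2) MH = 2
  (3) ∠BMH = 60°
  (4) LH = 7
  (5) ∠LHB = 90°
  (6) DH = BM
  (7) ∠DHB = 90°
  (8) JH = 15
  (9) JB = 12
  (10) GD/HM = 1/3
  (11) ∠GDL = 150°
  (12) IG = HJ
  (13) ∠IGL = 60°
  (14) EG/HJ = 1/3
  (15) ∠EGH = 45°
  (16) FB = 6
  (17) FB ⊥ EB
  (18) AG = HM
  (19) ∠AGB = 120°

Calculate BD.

From the given relations: DH = BM = 14.
Step 1: By the law of cosines on triangle BMH: BH² = 14² + 2² − 2·14·2·cos(60°) = 172, so BH = 2·√43.
Step 2: By the law of cosines on triangle BHD: BD² = (2·√43)² + 14² − 2·2·√43·14·cos(90°) = 368, so BD = 4·√23.

Therefore, the length of BD = 4·√23.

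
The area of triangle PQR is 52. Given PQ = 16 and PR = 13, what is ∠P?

From the SAS area formula Area = (1/2)ab sin(C), rearranging gives sin(C) = 2*Area/(ab).
sin(C) = 2 * 52 / (208) = 1/2.
Therefore C = arcsin(1/2) = 30°.
Since sin(180° - C) = sin(C), the obtuse angle 150° gives the same area, so C = 30° or C = 150°.

30° or 150°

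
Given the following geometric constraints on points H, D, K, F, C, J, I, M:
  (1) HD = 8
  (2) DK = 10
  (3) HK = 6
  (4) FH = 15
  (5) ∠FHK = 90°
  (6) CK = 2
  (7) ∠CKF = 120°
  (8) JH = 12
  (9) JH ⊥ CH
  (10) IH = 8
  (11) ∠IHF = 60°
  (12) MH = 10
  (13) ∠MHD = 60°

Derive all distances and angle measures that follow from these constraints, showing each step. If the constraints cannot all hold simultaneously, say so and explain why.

The constraints are consistent.

Step 1: From DH = 8, HM = 10, and ∠DHM = 60°, by the law of cosines:
  DM² = DH² + HM² - 2·DH·HM·cos(60°) = 64 + 100 - 80 = 84
  DM = 2·√21

Step 2: From KH = 6, HF = 15, and ∠KHF = 90°, by the law of cosines:
  KF² = KH² + HF² - 2·KH·HF·cos(90°) = 36 + 225 - 0 = 261
  KF = 3·√29

Step 3: From FH = 15, HI = 8, and ∠FHI = 60°, by the law of cosines:
  FI² = FH² + HI² - 2·FH·HI·cos(60°) = 225 + 64 - 120 = 169
  FI = 13

Step 4: From HD = 8, HK = 6, DK = 10, by the inverse law of cosines:
  cos(∠DHK) = (HD² + HK² - DK²) / (2·HD·HK)
  ∠DHK = 90°

Step 5: From DH = 8, DK = 10, HK = 6, by the inverse law of cosines:
  cos(∠HDK) = (DH² + DK² - HK²) / (2·DH·DK)
  ∠HDK = 36.87°

Step 6: From KD = 10, KH = 6, DH = 8, by the inverse law of cosines:
  cos(∠DKH) = (KD² + KH² - DH²) / (2·KD·KH)
  ∠DKH = 53.13°

Step 7: From FK = 3·√29, KC = 2, and ∠FKC = 120°, by the law of cosines:
  FC² = FK² + KC² - 2·FK·KC·cos(120°) = 261 + 4 + 32.31 = 297.3
  FC ≈ 17.24

Step 8: From DH = 8, DM = 2·√21, HM = 10, by the inverse law of cosines:
  cos(∠HDM) = (DH² + DM² - HM²) / (2·DH·DM)
  ∠HDM = 70.89°

Step 9: From KF = 3·√29, KH = 6, FH = 15, by the inverse law of cosines:
  cos(∠FKH) = (KF² + KH² - FH²) / (2·KF·KH)
  ∠FKH = 68.2°

Step 10: From FH = 15, FI = 13, HI = 8, by the inverse law of cosines:
  cos(∠HFI) = (FH² + FI² - HI²) / (2·FH·FI)
  ∠HFI = 32.2°

Step 11: From FH = 15, FK = 3·√29, HK = 6, by the inverse law of cosines:
  cos(∠HFK) = (FH² + FK² - HK²) / (2·FH·FK)
  ∠HFK = 21.8°

Step 12: From IF = 13, IH = 8, FH = 15, by the inverse law of cosines:
  cos(∠FIH) = (IF² + IH² - FH²) / (2·IF·IH)
  ∠FIH = 87.8°

Step 13: From MD = 2·√21, MH = 10, DH = 8, by the inverse law of cosines:
  cos(∠DMH) = (MD² + MH² - DH²) / (2·MD·MH)
  ∠DMH = 49.11°

Step 14: From FC = 17.24, FK = 3·√29, CK = 2, by the inverse law of cosines:
  cos(∠CFK) = (FC² + FK² - CK²) / (2·FC·FK)
  ∠CFK = 5.77°

Step 15: From CF = 17.24, CK = 2, FK = 3·√29, by the inverse law of cosines:
  cos(∠FCK) = (CF² + CK² - FK²) / (2·CF·CK)
  ∠FCK = 54.23°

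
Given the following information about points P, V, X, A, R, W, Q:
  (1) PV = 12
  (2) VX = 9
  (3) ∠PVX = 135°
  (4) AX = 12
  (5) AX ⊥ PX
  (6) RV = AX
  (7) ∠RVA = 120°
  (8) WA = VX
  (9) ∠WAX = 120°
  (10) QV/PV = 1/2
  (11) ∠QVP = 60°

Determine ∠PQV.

From the given relations: QV = 1/2·PV = 1/2·12 = 6.
Step 1: By the law of cosines on triangle QVP: QP² = 6² + 12² − 2·6·12·cos(60°) = 108, so QP = 6·√3.
Step 2: By the inverse law of cosines on triangle PQV: cos(∠PQV) = ((6·√3)² + 6² − 12²) / (2·6·√3·6) = 0/124.71 = 0, so ∠PQV = 90°.

Therefore, the measure of angle ∠PQV = 90°.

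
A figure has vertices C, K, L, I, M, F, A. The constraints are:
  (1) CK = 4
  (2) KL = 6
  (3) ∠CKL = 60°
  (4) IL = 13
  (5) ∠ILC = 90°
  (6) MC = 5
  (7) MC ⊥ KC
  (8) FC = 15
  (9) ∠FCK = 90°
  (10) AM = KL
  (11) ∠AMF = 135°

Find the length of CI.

Step 1: By the law of cosines on triangle LKC: LC² = 6² + 4² − 2·6·4·cos(60°) = 28, so LC = 2·√7.
Step 2: By the law of cosines on triangle CLI: CI² = (2·√7)² + 13² − 2·2·√7·13·cos(90°) = 197, so CI = √197.

Therefore, the length of CI = √197.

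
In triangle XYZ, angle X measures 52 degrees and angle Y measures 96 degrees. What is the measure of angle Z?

The interior angles sum to 180°: angle Z = 180 - 52 - 96 = 32°.
The triangle is obtuse (angles 52°, 96°, 32°).

32 degrees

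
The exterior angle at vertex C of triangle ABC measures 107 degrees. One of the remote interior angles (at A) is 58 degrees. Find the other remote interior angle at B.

angle B = 107 - 58 = 49 degrees (exterior angle theorem).

49 degrees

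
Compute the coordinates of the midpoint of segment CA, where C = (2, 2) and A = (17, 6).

The midpoint is the point halfway along the segment.
Move half the horizontal distance: 2 + (17 - 2)/2 = 2 + 15/2 = 19/2
Move half the vertical distance: 2 + (6 - 2)/2 = 2 + 4/2 = 4
Midpoint = (19/2, 4)

(19/2, 4)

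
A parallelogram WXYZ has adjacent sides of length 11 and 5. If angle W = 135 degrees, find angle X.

In a parallelogram, consecutive angles are supplementary (sum to 180°).
angle X = 180 - angle W
angle X = 180 - 135
angle X = 45 degrees

45 degrees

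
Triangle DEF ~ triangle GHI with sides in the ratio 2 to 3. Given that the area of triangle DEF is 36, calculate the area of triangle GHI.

Area ratio = (2/3)^2 = 4/9. Area of GHI = 36 * 9/4 = 81.

81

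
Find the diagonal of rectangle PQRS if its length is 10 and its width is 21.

Using the Pythagorean theorem:
d² = 10² + 21² = 100 + 441 = 541
d = sqrt(541)

sqrt(541)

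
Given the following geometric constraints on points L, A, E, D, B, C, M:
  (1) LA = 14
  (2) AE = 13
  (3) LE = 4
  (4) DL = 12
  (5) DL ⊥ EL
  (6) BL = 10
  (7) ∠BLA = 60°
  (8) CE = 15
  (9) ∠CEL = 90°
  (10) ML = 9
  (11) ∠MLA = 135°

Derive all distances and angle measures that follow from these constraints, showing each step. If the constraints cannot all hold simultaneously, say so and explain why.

The constraints are consistent.

Step 1: From LE = 4, EC = 15, and ∠LEC = 90°, by the law of cosines:
  LC² = LE² + EC² - 2·LE·EC·cos(90°) = 16 + 225 - 0 = 241
  LC ≈ 15.52

Step 2: From AL = 14, LB = 10, and ∠ALB = 60°, by the law of cosines:
  AB² = AL² + LB² - 2·AL·LB·cos(60°) = 196 + 100 - 140 = 156
  AB = 2·√39

Step 3: From AL = 14, LM = 9, and ∠ALM = 135°, by the law of cosines:
  AM² = AL² + LM² - 2·AL·LM·cos(135°) = 196 + 81 + 178.2 = 455.2
  AM ≈ 21.34

Step 4: From EL = 4, LD = 12, and ∠ELD = 90°, by the law of cosines:
  ED² = EL² + LD² - 2·EL·LD·cos(90°) = 16 + 144 - 0 = 160
  ED = 4·√10

Step 5: From LA = 14, LE = 4, AE = 13, by the inverse law of cosines:
  cos(∠ALE) = (LA² + LE² - AE²) / (2·LA·LE)
  ∠ALE = 67.42°

Step 6: From AE = 13, AL = 14, EL = 4, by the inverse law of cosines:
  cos(∠EAL) = (AE² + AL² - EL²) / (2·AE·AL)
  ∠EAL = 16.51°

Step 7: From EA = 13, EL = 4, AL = 14, by the inverse law of cosines:
  cos(∠AEL) = (EA² + EL² - AL²) / (2·EA·EL)
  ∠AEL = 96.07°

Step 8: From LC = 15.52, LE = 4, CE = 15, by the inverse law of cosines:
  cos(∠CLE) = (LC² + LE² - CE²) / (2·LC·LE)
  ∠CLE = 75.07°

Step 9: From AB = 2·√39, AL = 14, BL = 10, by the inverse law of cosines:
  cos(∠BAL) = (AB² + AL² - BL²) / (2·AB·AL)
  ∠BAL = 43.9°

Step 10: From AL = 14, AM = 21.34, LM = 9, by the inverse law of cosines:
  cos(∠LAM) = (AL² + AM² - LM²) / (2·AL·AM)
  ∠LAM = 17.35°

Step 11: From ED = 4·√10, EL = 4, DL = 12, by the inverse law of cosines:
  cos(∠DEL) = (ED² + EL² - DL²) / (2·ED·EL)
  ∠DEL = 71.57°

Step 12: From DE = 4·√10, DL = 12, EL = 4, by the inverse law of cosines:
  cos(∠EDL) = (DE² + DL² - EL²) / (2·DE·DL)
  ∠EDL = 18.43°

Step 13: From BA = 2·√39, BL = 10, AL = 14, by the inverse law of cosines:
  cos(∠ABL) = (BA² + BL² - AL²) / (2·BA·BL)
  ∠ABL = 76.1°

Step 14: From CE = 15, CL = 15.52, EL = 4, by the inverse law of cosines:
  cos(∠ECL) = (CE² + CL² - EL²) / (2·CE·CL)
  ∠ECL = 14.93°

Step 15: From MA = 21.34, ML = 9, AL = 14, by the inverse law of cosines:
  cos(∠AML) = (MA² + ML² - AL²) / (2·MA·ML)
  ∠AML = 27.65°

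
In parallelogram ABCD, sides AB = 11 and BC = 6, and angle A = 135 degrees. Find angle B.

In a parallelogram, consecutive angles are supplementary (sum to 180°).
angle B = 180 - angle A
angle B = 180 - 135
angle B = 45 degrees

45 degrees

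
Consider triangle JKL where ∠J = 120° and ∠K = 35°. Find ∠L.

angle L = 180 - 120 - 35 = 25 degrees.

25 degrees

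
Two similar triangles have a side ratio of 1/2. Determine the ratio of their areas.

The ratio of areas of similar triangles equals the square of the side ratio.
Side ratio = 1:2
Area ratio = (1/2)^2 = 1/4 = 1:4

1:4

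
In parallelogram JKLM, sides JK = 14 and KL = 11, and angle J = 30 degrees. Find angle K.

Consecutive angles are supplementary: angle K = 180 - 30 = 150 degrees.

150 degrees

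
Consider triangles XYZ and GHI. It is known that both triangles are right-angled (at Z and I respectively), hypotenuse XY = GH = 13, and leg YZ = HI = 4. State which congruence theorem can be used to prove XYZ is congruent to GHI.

The given information matches HL: The hypotenuse and one leg of two right triangles are equal (Hypotenuse-Leg).

HL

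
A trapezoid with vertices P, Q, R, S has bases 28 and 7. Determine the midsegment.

The midsegment of a trapezoid = (base1 + base2) / 2
midsegment = (28 + 7) / 2
midsegment = 35 / 2
midsegment = 35/2

35/2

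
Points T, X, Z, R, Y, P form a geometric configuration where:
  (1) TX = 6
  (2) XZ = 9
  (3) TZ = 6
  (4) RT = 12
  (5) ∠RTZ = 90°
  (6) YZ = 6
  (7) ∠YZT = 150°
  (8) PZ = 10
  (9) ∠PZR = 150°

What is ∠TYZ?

Step 1: By the law of cosines on triangle YZT: YT² = 6² + 6² − 2·6·6·cos(150°) = 134.35, so YT ≈ 11.59.
Step 2: By the inverse law of cosines on triangle TYZ: cos(∠TYZ) = (11.59² + 6² − 6²) / (2·11.59·6) = 134.35/139.09 = 0.9659, so ∠TYZ = 15°.

Therefore, the measure of angle ∠TYZ = 15°.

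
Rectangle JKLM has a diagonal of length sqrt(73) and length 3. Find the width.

The diagonal of a rectangle forms a right triangle with the two sides.
Rearranging the Pythagorean theorem: missing side = sqrt(d^2 - known^2).
= sqrt(73 - 9) = sqrt(64) = 8.

8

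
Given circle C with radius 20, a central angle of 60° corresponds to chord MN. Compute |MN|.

Chord length = 2r sin(θ/2)
= 2 × 20 × sin(60°/2)
= 2 × 20 × sin(30°)
= 20

20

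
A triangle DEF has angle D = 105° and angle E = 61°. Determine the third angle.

Let angle F = x. Then 105 + 61 + x = 180.
x = 180 - 166 = 14 degrees.

14 degrees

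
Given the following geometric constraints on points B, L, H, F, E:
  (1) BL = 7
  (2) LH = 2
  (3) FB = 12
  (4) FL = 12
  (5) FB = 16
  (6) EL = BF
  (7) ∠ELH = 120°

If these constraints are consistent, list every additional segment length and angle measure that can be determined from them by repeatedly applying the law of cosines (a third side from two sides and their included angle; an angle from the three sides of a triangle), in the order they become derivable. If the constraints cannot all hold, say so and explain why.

These constraints are not satisfiable: (3) FB = 12 and (5) FB = 16 assign two different lengths to the same segment. No planar figure meets all of them, so nothing further can be derived.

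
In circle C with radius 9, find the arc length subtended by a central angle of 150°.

Arc length = 2πr × θ/360
= 2π × 9 × 5/12
= 15*pi/2

15*pi/2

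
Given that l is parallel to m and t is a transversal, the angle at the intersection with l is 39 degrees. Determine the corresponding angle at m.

When a transversal crosses parallel lines, angles in the same position at each intersection are called corresponding angles.
These are always equal, so the answer is 39 degrees.

39 degrees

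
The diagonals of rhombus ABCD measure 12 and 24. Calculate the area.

Area of a rhombus = (d1 * d2) / 2
Area = (12 * 24) / 2
Area = 288 / 2
Area = 144

144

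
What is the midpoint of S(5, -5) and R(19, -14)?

The midpoint is the average of the coordinates:
x: (5 + 19)/2 = 12
y: (-5 + -14)/2 = -19/2
Midpoint = (12, -19/2)

(12, -19/2)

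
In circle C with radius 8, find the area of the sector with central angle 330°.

Sector area = πr² × θ/360
= π × 8² × 11/12
= π × 64 × 11/12
= 176*pi/3

176*pi/3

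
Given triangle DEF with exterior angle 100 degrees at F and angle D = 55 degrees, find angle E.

The exterior angle theorem states that an exterior angle equals the sum of the two non-adjacent interior angles.
So 100 = 55 + angle E, which gives angle E = 100 - 55 = 45 degrees.

45 degrees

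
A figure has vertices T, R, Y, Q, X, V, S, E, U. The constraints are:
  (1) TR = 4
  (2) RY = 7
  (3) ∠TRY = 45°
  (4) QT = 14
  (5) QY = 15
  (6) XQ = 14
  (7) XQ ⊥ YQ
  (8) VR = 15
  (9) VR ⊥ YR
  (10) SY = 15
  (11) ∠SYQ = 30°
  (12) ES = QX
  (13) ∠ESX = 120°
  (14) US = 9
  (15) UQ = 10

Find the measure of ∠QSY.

Step 1: By the law of cosines on triangle SYQ: SQ² = 15² + 15² − 2·15·15·cos(30°) = 60.29, so SQ ≈ 7.76.
Step 2: By the inverse law of cosines on triangle QSY: cos(∠QSY) = (7.76² + 15² − 15²) / (2·7.76·15) = 60.29/232.94 = 0.2588, so ∠QSY = 75°.

Therefore, the measure of angle ∠QSY = 75°.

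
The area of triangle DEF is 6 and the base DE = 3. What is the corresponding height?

Area = (1/2) * base * height
height = 2 * Area / base
height = 2 * 6 / 3
height = 12 / 3
height = 4

4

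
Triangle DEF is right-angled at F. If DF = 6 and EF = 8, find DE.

By the Pythagorean theorem: DE^2 = DF^2 + EF^2
DE^2 = 6^2 + 8^2 = 36 + 64 = 100
DE = sqrt(100) = 10

10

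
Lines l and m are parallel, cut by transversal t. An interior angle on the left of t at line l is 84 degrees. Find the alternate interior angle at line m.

Alternate interior angles formed by parallel lines and a transversal are equal.
The given angle is 84 degrees.
The alternate interior angle = 84 degrees.

84 degrees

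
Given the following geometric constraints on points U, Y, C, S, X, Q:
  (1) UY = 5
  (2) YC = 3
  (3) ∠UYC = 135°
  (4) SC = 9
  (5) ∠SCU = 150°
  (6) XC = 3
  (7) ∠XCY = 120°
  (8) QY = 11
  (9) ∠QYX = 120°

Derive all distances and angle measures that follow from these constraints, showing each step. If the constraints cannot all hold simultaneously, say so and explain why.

The constraints are consistent.

Step 1: From UY = 5, YC = 3, and ∠UYC = 135°, by the law of cosines:
  UC² = UY² + YC² - 2·UY·YC·cos(135°) = 25 + 9 + 21.21 = 55.21
  UC ≈ 7.43

Step 2: From YC = 3, CX = 3, and ∠YCX = 120°, by the law of cosines:
  YX² = YC² + CX² - 2·YC·CX·cos(120°) = 9 + 9 + 9 = 27
  YX = 3·√3

Step 3: From UC = 7.43, CS = 9, and ∠UCS = 150°, by the law of cosines:
  US² = UC² + CS² - 2·UC·CS·cos(150°) = 55.21 + 81 + 115.8 = 252
  US ≈ 15.88

Step 4: From XY = 3·√3, YQ = 11, and ∠XYQ = 120°, by the law of cosines:
  XQ² = XY² + YQ² - 2·XY·YQ·cos(120°) = 27 + 121 + 57.16 = 205.2
  XQ ≈ 14.32

Step 5: From UC = 7.43, UY = 5, CY = 3, by the inverse law of cosines:
  cos(∠CUY) = (UC² + UY² - CY²) / (2·UC·UY)
  ∠CUY = 16.59°

Step 6: From YC = 3, YX = 3·√3, CX = 3, by the inverse law of cosines:
  cos(∠CYX) = (YC² + YX² - CX²) / (2·YC·YX)
  ∠CYX = 30°

Step 7: From CU = 7.43, CY = 3, UY = 5, by the inverse law of cosines:
  cos(∠UCY) = (CU² + CY² - UY²) / (2·CU·CY)
  ∠UCY = 28.41°

Step 8: From XC = 3, XY = 3·√3, CY = 3, by the inverse law of cosines:
  cos(∠CXY) = (XC² + XY² - CY²) / (2·XC·XY)
  ∠CXY = 30°

Step 9: From UC = 7.43, US = 15.88, CS = 9, by the inverse law of cosines:
  cos(∠CUS) = (UC² + US² - CS²) / (2·UC·US)
  ∠CUS = 16.47°

Step 10: From SC = 9, SU = 15.88, CU = 7.43, by the inverse law of cosines:
  cos(∠CSU) = (SC² + SU² - CU²) / (2·SC·SU)
  ∠CSU = 13.53°

Step 11: From XQ = 14.32, XY = 3·√3, QY = 11, by the inverse law of cosines:
  cos(∠QXY) = (XQ² + XY² - QY²) / (2·XQ·XY)
  ∠QXY = 41.69°

Step 12: From QX = 14.32, QY = 11, XY = 3·√3, by the inverse law of cosines:
  cos(∠XQY) = (QX² + QY² - XY²) / (2·QX·QY)
  ∠XQY = 18.31°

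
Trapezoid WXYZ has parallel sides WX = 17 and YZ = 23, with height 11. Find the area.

A trapezoid's area equals the midsegment times the height.
The midsegment is (17 + 23) / 2 = 20.
Area = 20 * 11 = 220.

220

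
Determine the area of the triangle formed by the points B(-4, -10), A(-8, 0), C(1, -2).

The Shoelace formula computes the area from vertex coordinates by summing cross products.
For vertices (-4,-10), (-8,0), (1,-2):
Signed sum = -4*0 - -8*-10 + -8*-2 - 1*0 + 1*-10 - -4*-2
= -80 + 16 + -18 = -82
Area = (1/2)|-82| = 41.

41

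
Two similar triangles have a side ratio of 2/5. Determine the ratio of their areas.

The ratio of areas of similar triangles equals the square of the side ratio.
Side ratio = 2:5
Area ratio = (2/5)^2 = 4/25 = 4:25

4:25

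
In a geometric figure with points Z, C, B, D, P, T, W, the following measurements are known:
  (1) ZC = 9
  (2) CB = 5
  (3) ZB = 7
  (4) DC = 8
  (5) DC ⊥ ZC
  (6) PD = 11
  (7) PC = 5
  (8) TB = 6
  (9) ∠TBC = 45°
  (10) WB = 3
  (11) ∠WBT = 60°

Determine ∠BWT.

Step 1: By the law of cosines on triangle WBT: WT² = 3² + 6² − 2·3·6·cos(60°) = 27, so WT = 3·√3.
Step 2: By the inverse law of cosines on triangle BWT: cos(∠BWT) = (3² + (3·√3)² − 6²) / (2·3·3·√3) = 0/31.18 = 0, so ∠BWT = 90°.

Therefore, the measure of angle ∠BWT = 90°.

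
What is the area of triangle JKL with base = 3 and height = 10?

Area = (1/2)(3)(10) = 15

15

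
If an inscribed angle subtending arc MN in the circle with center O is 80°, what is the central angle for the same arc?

By the inscribed angle theorem, the central angle is twice the inscribed angle.
Central angle = 2 × 80° = 160°

160°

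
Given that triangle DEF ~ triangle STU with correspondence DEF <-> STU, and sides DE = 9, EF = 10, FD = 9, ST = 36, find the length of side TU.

Since the triangles are similar, the ratio of corresponding sides is constant.
Scale factor k = ST / DE = 36 / 9 = 4
TU = k * EF = 4 * 10 = 40

40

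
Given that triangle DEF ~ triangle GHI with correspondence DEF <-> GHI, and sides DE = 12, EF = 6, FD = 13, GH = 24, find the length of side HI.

k = 24/12 = 2. HI = 2 * 6 = 12.

12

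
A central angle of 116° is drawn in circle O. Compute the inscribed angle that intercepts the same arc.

By the inscribed angle theorem, the inscribed angle is half the central angle.
Inscribed angle = 116° / 2 = 58°

58°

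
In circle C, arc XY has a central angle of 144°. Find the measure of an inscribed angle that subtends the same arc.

Inscribed angle = 144° / 2 = 72° (inscribed angle theorem).

72°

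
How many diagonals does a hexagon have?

Total line segments between 6 vertices = C(6,2) = 15.
Subtract the 6 sides: 15 - 6 = 9 diagonals.

9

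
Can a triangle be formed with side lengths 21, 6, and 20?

Yes.
The triangle inequality requires that the sum of any two sides exceeds the third.
Here 6 + 20 = 26 > 21, so the condition is met.

Yes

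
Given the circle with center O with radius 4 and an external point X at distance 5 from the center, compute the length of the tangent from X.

Let T be the point of tangency. Then OT ⊥ XT (radius ⊥ tangent).
In right triangle OTX: OX² = OT² + XT²
5² = 4² + XT²
XT² = 9, XT = 3

3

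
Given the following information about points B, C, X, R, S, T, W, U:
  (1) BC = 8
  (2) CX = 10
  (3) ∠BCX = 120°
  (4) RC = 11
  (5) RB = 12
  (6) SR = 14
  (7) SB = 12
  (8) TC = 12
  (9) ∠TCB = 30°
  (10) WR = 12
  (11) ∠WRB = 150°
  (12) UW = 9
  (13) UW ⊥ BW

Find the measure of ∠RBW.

Step 1: By the law of cosines on triangle BRW: BW² = 12² + 12² − 2·12·12·cos(150°) = 537.42, so BW ≈ 23.18.
Step 2: By the inverse law of cosines on triangle RBW: cos(∠RBW) = (12² + 23.18² − 12²) / (2·12·23.18) = 537.42/556.37 = 0.9659, so ∠RBW = 15°.

Therefore, the measure of angle ∠RBW = 15°.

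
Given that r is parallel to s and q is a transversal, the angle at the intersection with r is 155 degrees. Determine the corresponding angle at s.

When a transversal crosses parallel lines, angles in the same position at each intersection are called corresponding angles.
These are always equal, so the answer is 155 degrees.

155 degrees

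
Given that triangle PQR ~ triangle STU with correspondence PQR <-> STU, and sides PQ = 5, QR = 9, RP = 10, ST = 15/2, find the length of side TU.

Similar triangles have proportional sides. Setting up the proportion:
ST / PQ = TU / QR
15/2 / 5 = TU / 9
TU = 9 * 15/2 / 5 = 27/2.

27/2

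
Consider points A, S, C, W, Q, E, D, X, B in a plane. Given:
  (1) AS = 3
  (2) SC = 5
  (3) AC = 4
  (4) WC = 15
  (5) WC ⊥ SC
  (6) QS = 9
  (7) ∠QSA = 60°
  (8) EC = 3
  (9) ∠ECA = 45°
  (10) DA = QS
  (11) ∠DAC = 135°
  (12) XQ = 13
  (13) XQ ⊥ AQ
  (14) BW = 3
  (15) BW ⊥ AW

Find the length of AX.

Step 1: By the law of cosines on triangle ASQ: AQ² = 3² + 9² − 2·3·9·cos(60°) = 63, so AQ = 3·√7.
Step 2: By the law of cosines on triangle AQX: AX² = (3·√7)² + 13² − 2·3·√7·13·cos(90°) = 232, so AX = 2·√58.

Therefore, the length of AX = 2·√58.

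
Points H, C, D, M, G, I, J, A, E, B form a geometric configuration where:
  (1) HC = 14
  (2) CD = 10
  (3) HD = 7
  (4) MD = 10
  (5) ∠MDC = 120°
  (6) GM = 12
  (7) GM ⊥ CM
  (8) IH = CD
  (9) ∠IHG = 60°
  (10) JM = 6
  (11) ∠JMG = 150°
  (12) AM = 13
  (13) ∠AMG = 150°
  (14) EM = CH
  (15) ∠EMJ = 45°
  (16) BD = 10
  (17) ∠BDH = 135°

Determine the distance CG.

Step 1: By the law of cosines on triangle CDM: CM² = 10² + 10² − 2·10·10·cos(120°) = 300, so CM = 10·√3.
Step 2: By the law of cosines on triangle CMG: CG² = (10·√3)² + 12² − 2·10·√3·12·cos(90°) = 444, so CG = 2·√111.

Therefore, the length of CG = 2·√111.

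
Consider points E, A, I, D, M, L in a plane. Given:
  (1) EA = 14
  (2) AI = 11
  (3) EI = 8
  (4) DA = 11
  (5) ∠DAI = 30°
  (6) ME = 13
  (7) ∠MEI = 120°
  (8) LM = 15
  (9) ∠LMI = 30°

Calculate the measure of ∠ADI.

Step 1: By the law of cosines on triangle DAI: DI² = 11² + 11² − 2·11·11·cos(30°) = 32.42, so DI ≈ 5.69.
Step 2: By the inverse law of cosines on triangle ADI: cos(∠ADI) = (11² + 5.69² − 11²) / (2·11·5.69) = 32.42/125.27 = 0.2588, so ∠ADI = 75°.

Therefore, the measure of angle ∠ADI = 75°.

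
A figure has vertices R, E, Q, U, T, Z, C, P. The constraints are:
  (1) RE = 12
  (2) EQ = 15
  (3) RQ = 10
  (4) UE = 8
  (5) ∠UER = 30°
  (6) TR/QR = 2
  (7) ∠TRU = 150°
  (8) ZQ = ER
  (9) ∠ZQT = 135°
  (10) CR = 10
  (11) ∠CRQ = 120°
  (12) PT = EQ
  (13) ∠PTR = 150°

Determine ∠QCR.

Step 1: By the law of cosines on triangle CRQ: CQ² = 10² + 10² − 2·10·10·cos(120°) = 300, so CQ = 10·√3.
Step 2: By the inverse law of cosines on triangle QCR: cos(∠QCR) = ((10·√3)² + 10² − 10²) / (2·10·√3·10) = 300/346.41 = 0.866, so ∠QCR = 30°.

Therefore, the measure of angle ∠QCR = 30°.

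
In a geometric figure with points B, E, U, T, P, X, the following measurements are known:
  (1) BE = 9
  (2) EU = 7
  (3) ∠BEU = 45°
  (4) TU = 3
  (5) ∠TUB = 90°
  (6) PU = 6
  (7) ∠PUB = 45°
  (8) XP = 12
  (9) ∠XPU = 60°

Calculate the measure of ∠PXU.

Step 1: By the law of cosines on triangle XPU: XU² = 12² + 6² − 2·12·6·cos(60°) = 108, so XU = 6·√3.
Step 2: By the inverse law of cosines on triangle PXU: cos(∠PXU) = (12² + (6·√3)² − 6²) / (2·12·6·√3) = 216/249.42 = 0.866, so ∠PXU = 30°.

Therefore, the measure of angle ∠PXU = 30°.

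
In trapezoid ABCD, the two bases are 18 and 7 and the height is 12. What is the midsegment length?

The midsegment of a trapezoid = (base1 + base2) / 2
midsegment = (18 + 7) / 2
midsegment = 25 / 2
midsegment = 25/2

25/2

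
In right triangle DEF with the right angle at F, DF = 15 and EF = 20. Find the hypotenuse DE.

In a right triangle, the square of the hypotenuse equals the sum of the squares of the two legs.
The legs are 15 and 20, so the hypotenuse = sqrt(225 + 400) = sqrt(625) = 25.

25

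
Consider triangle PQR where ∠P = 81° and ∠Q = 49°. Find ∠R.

Let angle R = x. Then 81 + 49 + x = 180.
x = 180 - 130 = 50 degrees.

50 degrees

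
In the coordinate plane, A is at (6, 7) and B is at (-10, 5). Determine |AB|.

The horizontal distance is |-10 - 6| = 16 and the vertical distance is |5 - 7| = 2.
By the Pythagorean theorem, d = sqrt(16^2 + 2^2) = sqrt(260) = 2*sqrt(65).

2*sqrt(65)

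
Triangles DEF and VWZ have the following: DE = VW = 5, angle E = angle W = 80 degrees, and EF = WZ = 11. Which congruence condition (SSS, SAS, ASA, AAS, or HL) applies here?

The given information matches SAS: Two pairs of corresponding sides and the included angle are equal (Side-Angle-Side).

SAS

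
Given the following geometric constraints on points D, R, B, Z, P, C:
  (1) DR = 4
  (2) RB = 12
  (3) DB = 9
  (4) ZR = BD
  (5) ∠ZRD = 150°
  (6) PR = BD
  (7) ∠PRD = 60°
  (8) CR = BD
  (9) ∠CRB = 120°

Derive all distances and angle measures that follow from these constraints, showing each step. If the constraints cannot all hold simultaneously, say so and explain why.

The constraints are consistent.

From the given relations:
  ZR = BD = 9
  PR = BD = 9
  CR = BD = 9

Step 1: From DR = 4, RZ = 9, and ∠DRZ = 150°, by the law of cosines:
  DZ² = DR² + RZ² - 2·DR·RZ·cos(150°) = 16 + 81 + 62.35 = 159.4
  DZ ≈ 12.62

Step 2: From DR = 4, RP = 9, and ∠DRP = 60°, by the law of cosines:
  DP² = DR² + RP² - 2·DR·RP·cos(60°) = 16 + 81 - 36 = 61
  DP = √61

Step 3: From BR = 12, RC = 9, and ∠BRC = 120°, by the law of cosines:
  BC² = BR² + RC² - 2·BR·RC·cos(120°) = 144 + 81 + 108 = 333
  BC = 3·√37

Step 4: From DB = 9, DR = 4, BR = 12, by the inverse law of cosines:
  cos(∠BDR) = (DB² + DR² - BR²) / (2·DB·DR)
  ∠BDR = 130.75°

Step 5: From RB = 12, RD = 4, BD = 9, by the inverse law of cosines:
  cos(∠BRD) = (RB² + RD² - BD²) / (2·RB·RD)
  ∠BRD = 34.62°

Step 6: From BD = 9, BR = 12, DR = 4, by the inverse law of cosines:
  cos(∠DBR) = (BD² + BR² - DR²) / (2·BD·BR)
  ∠DBR = 14.63°

Step 7: From DP = √61, DR = 4, PR = 9, by the inverse law of cosines:
  cos(∠PDR) = (DP² + DR² - PR²) / (2·DP·DR)
  ∠PDR = 93.67°

Step 8: From DR = 4, DZ = 12.62, RZ = 9, by the inverse law of cosines:
  cos(∠RDZ) = (DR² + DZ² - RZ²) / (2·DR·DZ)
  ∠RDZ = 20.88°

Step 9: From BC = 3·√37, BR = 12, CR = 9, by the inverse law of cosines:
  cos(∠CBR) = (BC² + BR² - CR²) / (2·BC·BR)
  ∠CBR = 25.28°

Step 10: From ZD = 12.62, ZR = 9, DR = 4, by the inverse law of cosines:
  cos(∠DZR) = (ZD² + ZR² - DR²) / (2·ZD·ZR)
  ∠DZR = 9.12°

Step 11: From PD = √61, PR = 9, DR = 4, by the inverse law of cosines:
  cos(∠DPR) = (PD² + PR² - DR²) / (2·PD·PR)
  ∠DPR = 26.33°

Step 12: From CB = 3·√37, CR = 9, BR = 12, by the inverse law of cosines:
  cos(∠BCR) = (CB² + CR² - BR²) / (2·CB·CR)
  ∠BCR = 34.72°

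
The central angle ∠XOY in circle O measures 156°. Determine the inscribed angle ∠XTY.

Inscribed angle = 156° / 2 = 78° (inscribed angle theorem).

78°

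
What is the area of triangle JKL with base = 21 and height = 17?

Area = (1/2)(21)(17) = 357/2

357/2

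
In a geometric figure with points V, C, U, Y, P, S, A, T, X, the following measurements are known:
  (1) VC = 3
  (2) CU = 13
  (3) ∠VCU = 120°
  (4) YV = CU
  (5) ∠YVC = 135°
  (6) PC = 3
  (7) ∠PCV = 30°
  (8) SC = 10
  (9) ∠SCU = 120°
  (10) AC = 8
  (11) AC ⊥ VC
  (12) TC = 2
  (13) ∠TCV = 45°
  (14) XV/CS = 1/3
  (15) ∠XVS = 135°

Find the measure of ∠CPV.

Step 1: By the law of cosines on triangle PCV: PV² = 3² + 3² − 2·3·3·cos(30°) = 2.41, so PV ≈ 1.55.
Step 2: By the inverse law of cosines on triangle CPV: cos(∠CPV) = (3² + 1.55² − 3²) / (2·3·1.55) = 2.41/9.32 = 0.2588, so ∠CPV = 75°.

Therefore, the measure of angle ∠CPV = 75°.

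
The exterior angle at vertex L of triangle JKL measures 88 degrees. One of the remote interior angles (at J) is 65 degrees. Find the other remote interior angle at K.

angle K = 88 - 65 = 23 degrees (exterior angle theorem).

23 degrees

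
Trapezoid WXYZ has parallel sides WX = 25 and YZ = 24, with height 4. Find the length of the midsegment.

The midsegment (median) of a trapezoid connects the midpoints of the non-parallel sides.
Its length is the average of the two bases: (25 + 24) / 2 = 49/2.

49/2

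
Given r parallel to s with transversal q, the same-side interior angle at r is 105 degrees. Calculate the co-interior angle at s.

Co-interior angles sum to 180: 180 - 105 = 75 degrees.

75 degrees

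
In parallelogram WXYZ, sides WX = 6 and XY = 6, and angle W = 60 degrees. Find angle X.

In a parallelogram, consecutive angles are supplementary (sum to 180°).
angle X = 180 - angle W
angle X = 180 - 60
angle X = 120 degrees

120 degrees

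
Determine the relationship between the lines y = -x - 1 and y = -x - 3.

Slope of line 1: m1 = -1
Slope of line 2: m2 = -1
Since m1 = m2 = -1, the lines are parallel.

Parallel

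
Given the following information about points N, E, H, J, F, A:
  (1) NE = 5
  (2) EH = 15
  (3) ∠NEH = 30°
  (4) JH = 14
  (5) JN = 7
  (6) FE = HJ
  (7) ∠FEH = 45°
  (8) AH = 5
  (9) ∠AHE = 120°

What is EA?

Step 1: By the law of cosines on triangle EHA: EA² = 15² + 5² − 2·15·5·cos(120°) = 325, so EA = 5·√13.

Therefore, the length of EA = 5·√13.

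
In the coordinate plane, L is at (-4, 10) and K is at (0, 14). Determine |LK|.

The horizontal distance is |0 - -4| = 4 and the vertical distance is |14 - 10| = 4.
By the Pythagorean theorem, d = sqrt(4^2 + 4^2) = sqrt(32) = 4*sqrt(2).

4*sqrt(2)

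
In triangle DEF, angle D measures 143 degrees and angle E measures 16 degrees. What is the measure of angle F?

Let angle F = x. Then 143 + 16 + x = 180.
x = 180 - 159 = 21 degrees.

21 degrees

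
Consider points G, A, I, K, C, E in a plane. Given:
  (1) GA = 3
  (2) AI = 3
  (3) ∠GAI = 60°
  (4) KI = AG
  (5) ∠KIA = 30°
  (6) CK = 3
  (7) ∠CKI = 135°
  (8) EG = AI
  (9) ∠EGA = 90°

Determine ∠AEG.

From the given relations: EG = AI = 3.
Step 1: By the law of cosines on triangle EGA: EA² = 3² + 3² − 2·3·3·cos(90°) = 18, so EA = 3·√2.
Step 2: By the inverse law of cosines on triangle AEG: cos(∠AEG) = ((3·√2)² + 3² − 3²) / (2·3·√2·3) = 18/25.46 = 0.7071, so ∠AEG = 45°.

Therefore, the measure of angle ∠AEG = 45°.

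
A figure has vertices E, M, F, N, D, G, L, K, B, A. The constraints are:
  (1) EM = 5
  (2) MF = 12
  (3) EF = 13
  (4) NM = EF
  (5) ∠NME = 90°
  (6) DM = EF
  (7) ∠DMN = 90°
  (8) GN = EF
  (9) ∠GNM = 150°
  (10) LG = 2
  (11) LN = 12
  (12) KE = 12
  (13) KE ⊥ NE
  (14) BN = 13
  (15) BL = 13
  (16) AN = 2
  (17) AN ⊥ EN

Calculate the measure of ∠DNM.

From the given relations: NM = EF = 13; DM = EF = 13.
Step 1: By the law of cosines on triangle NMD: ND² = 13² + 13² − 2·13·13·cos(90°) = 338, so ND = 13·√2.
Step 2: By the inverse law of cosines on triangle DNM: cos(∠DNM) = ((13·√2)² + 13² − 13²) / (2·13·√2·13) = 338/478 = 0.7071, so ∠DNM = 45°.

Therefore, the measure of angle ∠DNM = 45°.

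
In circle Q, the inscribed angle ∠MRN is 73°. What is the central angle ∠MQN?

By the inscribed angle theorem, the central angle is twice the inscribed angle.
Central angle = 2 × 73° = 146°

146°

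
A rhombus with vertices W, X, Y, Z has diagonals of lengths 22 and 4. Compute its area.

Area of a rhombus = (d1 * d2) / 2
Area = (22 * 4) / 2
Area = 88 / 2
Area = 44

44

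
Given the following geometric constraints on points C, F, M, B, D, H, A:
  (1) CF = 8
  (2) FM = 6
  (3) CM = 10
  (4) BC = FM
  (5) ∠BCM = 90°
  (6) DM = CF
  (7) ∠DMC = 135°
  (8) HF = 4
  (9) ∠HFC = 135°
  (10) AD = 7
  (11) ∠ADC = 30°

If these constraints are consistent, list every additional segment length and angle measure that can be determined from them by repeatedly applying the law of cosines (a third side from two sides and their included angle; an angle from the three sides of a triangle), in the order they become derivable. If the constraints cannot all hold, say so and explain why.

The constraints are consistent. Derivable facts, in order:
After 1 step:
- CD ≈ 16.65
- CH ≈ 11.19
- MB = 2·√34
- ∠CFM = 90°
- ∠CMF = 53.13°
- ∠FCM = 36.87°
After 2 steps:
- CA ≈ 11.15
- ∠BMC = 30.96°
- ∠CBM = 59.04°
- ∠CDM = 25.14°
- ∠CHF = 30.36°
- ∠DCM = 19.86°
- ∠FCH = 14.64°
After 3 steps:
- ∠ACD = 18.3°
- ∠CAD = 131.7°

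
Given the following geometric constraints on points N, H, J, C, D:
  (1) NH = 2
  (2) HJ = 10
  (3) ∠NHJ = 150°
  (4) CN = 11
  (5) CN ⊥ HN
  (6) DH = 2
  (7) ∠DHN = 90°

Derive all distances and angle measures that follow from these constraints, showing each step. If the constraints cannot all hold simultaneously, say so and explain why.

The constraints are consistent.

Step 1: From NH = 2, HJ = 10, and ∠NHJ = 150°, by the law of cosines:
  NJ² = NH² + HJ² - 2·NH·HJ·cos(150°) = 4 + 100 + 34.64 = 138.6
  NJ ≈ 11.77

Step 2: From NH = 2, HD = 2, and ∠NHD = 90°, by the law of cosines:
  ND² = NH² + HD² - 2·NH·HD·cos(90°) = 4 + 4 - 0 = 8
  ND = 2·√2

Step 3: From HN = 2, NC = 11, and ∠HNC = 90°, by the law of cosines:
  HC² = HN² + NC² - 2·HN·NC·cos(90°) = 4 + 121 - 0 = 125
  HC = 5·√5

Step 4: From ND = 2·√2, NH = 2, DH = 2, by the inverse law of cosines:
  cos(∠DNH) = (ND² + NH² - DH²) / (2·ND·NH)
  ∠DNH = 45°

Step 5: From NH = 2, NJ = 11.77, HJ = 10, by the inverse law of cosines:
  cos(∠HNJ) = (NH² + NJ² - HJ²) / (2·NH·NJ)
  ∠HNJ = 25.13°

Step 6: From HC = 5·√5, HN = 2, CN = 11, by the inverse law of cosines:
  cos(∠CHN) = (HC² + HN² - CN²) / (2·HC·HN)
  ∠CHN = 79.7°

Step 7: From JH = 10, JN = 11.77, HN = 2, by the inverse law of cosines:
  cos(∠HJN) = (JH² + JN² - HN²) / (2·JH·JN)
  ∠HJN = 4.87°

Step 8: From CH = 5·√5, CN = 11, HN = 2, by the inverse law of cosines:
  cos(∠HCN) = (CH² + CN² - HN²) / (2·CH·CN)
  ∠HCN = 10.3°

Step 9: From DH = 2, DN = 2·√2, HN = 2, by the inverse law of cosines:
  cos(∠HDN) = (DH² + DN² - HN²) / (2·DH·DN)
  ∠HDN = 45°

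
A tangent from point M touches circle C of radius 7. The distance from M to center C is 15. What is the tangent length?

tangent = √(d² - r²) = √(15² - 7²) = √(225 - 49) = √176 = 4*sqrt(11)

4*sqrt(11)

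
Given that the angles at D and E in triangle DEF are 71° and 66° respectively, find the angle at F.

By the triangle angle sum property, the three interior angles of any triangle add up to 180°.
We know angle D = 71° and angle E = 66°, so their sum is 137°.
Therefore angle F = 180° - 137° = 43°.

43 degrees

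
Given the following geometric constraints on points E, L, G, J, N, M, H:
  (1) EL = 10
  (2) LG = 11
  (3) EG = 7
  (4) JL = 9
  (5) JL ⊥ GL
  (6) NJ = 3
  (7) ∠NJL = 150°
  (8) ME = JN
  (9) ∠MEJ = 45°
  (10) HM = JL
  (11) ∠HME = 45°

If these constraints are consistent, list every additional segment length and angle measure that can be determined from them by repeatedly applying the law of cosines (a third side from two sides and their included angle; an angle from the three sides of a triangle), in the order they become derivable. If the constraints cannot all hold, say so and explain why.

The constraints are consistent. Derivable facts, in order:
After 1 step:
- EH ≈ 7.2
- GJ ≈ 14.21
- LN ≈ 11.69
- ∠EGL = 62.96°
- ∠ELG = 38.57°
- ∠GEL = 78.46°
After 2 steps:
- ∠EHM = 17.14°
- ∠GJL = 50.71°
- ∠HEM = 117.86°
- ∠JGL = 39.29°
- ∠JLN = 7.37°
- ∠JNL = 22.63°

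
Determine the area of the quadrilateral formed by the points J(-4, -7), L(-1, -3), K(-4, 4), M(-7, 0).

Shoelace: sum of cross terms = 66, Area = (1/2)|66| = 33

33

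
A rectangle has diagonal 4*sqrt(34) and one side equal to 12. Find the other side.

The diagonal of a rectangle forms a right triangle with the two sides.
Rearranging the Pythagorean theorem: missing side = sqrt(d^2 - known^2).
= sqrt(544 - 144) = sqrt(400) = 20.

20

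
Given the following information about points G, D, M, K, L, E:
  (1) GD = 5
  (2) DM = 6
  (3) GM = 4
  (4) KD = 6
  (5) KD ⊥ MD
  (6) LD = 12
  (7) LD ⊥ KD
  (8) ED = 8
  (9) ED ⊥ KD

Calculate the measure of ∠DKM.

Step 1: By the law of cosines on triangle KDM: KM² = 6² + 6² − 2·6·6·cos(90°) = 72, so KM = 6·√2.
Step 2: By the inverse law of cosines on triangle DKM: cos(∠DKM) = (6² + (6·√2)² − 6²) / (2·6·6·√2) = 72/101.82 = 0.7071, so ∠DKM = 45°.

Therefore, the measure of angle ∠DKM = 45°.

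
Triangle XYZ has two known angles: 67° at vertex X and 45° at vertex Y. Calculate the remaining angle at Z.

The interior angles sum to 180°: angle Z = 180 - 67 - 45 = 68°.
The triangle is acute (angles 67°, 45°, 68°).

68 degrees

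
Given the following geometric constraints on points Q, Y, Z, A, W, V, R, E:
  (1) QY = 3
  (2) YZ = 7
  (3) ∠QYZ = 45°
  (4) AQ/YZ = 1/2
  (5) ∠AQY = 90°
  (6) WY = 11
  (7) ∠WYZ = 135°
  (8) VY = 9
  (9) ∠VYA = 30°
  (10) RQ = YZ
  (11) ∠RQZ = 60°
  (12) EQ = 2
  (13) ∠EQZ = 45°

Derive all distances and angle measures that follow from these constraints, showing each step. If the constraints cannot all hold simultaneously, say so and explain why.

The constraints are consistent.

From the given relations:
  AQ = 1/2·YZ = 1/2·7 ≈ 3.5
  RQ = YZ = 7

Step 1: From QY = 3, YZ = 7, and ∠QYZ = 45°, by the law of cosines:
  QZ² = QY² + YZ² - 2·QY·YZ·cos(45°) = 9 + 49 - 29.7 = 28.3
  QZ ≈ 5.32

Step 2: From YQ = 3, QA = 3.5, and ∠YQA = 90°, by the law of cosines:
  YA² = YQ² + QA² - 2·YQ·QA·cos(90°) = 9 + 12.25 - 0 = 21.25
  YA ≈ 4.61

Step 3: From ZY = 7, YW = 11, and ∠ZYW = 135°, by the law of cosines:
  ZW² = ZY² + YW² - 2·ZY·YW·cos(135°) = 49 + 121 + 108.9 = 278.9
  ZW ≈ 16.7

Step 4: From ZQ = 5.32, QR = 7, and ∠ZQR = 60°, by the law of cosines:
  ZR² = ZQ² + QR² - 2·ZQ·QR·cos(60°) = 28.3 + 49 - 37.24 = 40.06
  ZR ≈ 6.33

Step 5: From ZQ = 5.32, QE = 2, and ∠ZQE = 45°, by the law of cosines:
  ZE² = ZQ² + QE² - 2·ZQ·QE·cos(45°) = 28.3 + 4 - 15.05 = 17.25
  ZE ≈ 4.15

Step 6: From AY = 4.61, YV = 9, and ∠AYV = 30°, by the law of cosines:
  AV² = AY² + YV² - 2·AY·YV·cos(30°) = 21.25 + 81 - 71.86 = 30.39
  AV ≈ 5.51

Step 7: From QY = 3, QZ = 5.32, YZ = 7, by the inverse law of cosines:
  cos(∠YQZ) = (QY² + QZ² - YZ²) / (2·QY·QZ)
  ∠YQZ = 111.5°

Step 8: From YA = 4.61, YQ = 3, AQ = 3.5, by the inverse law of cosines:
  cos(∠AYQ) = (YA² + YQ² - AQ²) / (2·YA·YQ)
  ∠AYQ = 49.4°

Step 9: From ZQ = 5.32, ZY = 7, QY = 3, by the inverse law of cosines:
  cos(∠QZY) = (ZQ² + ZY² - QY²) / (2·ZQ·ZY)
  ∠QZY = 23.5°

Step 10: From ZW = 16.7, ZY = 7, WY = 11, by the inverse law of cosines:
  cos(∠WZY) = (ZW² + ZY² - WY²) / (2·ZW·ZY)
  ∠WZY = 27.76°

Step 11: From AQ = 3.5, AY = 4.61, QY = 3, by the inverse law of cosines:
  cos(∠QAY) = (AQ² + AY² - QY²) / (2·AQ·AY)
  ∠QAY = 40.6°

Step 12: From WY = 11, WZ = 16.7, YZ = 7, by the inverse law of cosines:
  cos(∠YWZ) = (WY² + WZ² - YZ²) / (2·WY·WZ)
  ∠YWZ = 17.24°

Step 13: From ZE = 4.15, ZQ = 5.32, EQ = 2, by the inverse law of cosines:
  cos(∠EZQ) = (ZE² + ZQ² - EQ²) / (2·ZE·ZQ)
  ∠EZQ = 19.9°

Step 14: From ZQ = 5.32, ZR = 6.33, QR = 7, by the inverse law of cosines:
  cos(∠QZR) = (ZQ² + ZR² - QR²) / (2·ZQ·ZR)
  ∠QZR = 73.29°

Step 15: From AV = 5.51, AY = 4.61, VY = 9, by the inverse law of cosines:
  cos(∠VAY) = (AV² + AY² - VY²) / (2·AV·AY)
  ∠VAY = 125.29°

Step 16: From VA = 5.51, VY = 9, AY = 4.61, by the inverse law of cosines:
  cos(∠AVY) = (VA² + VY² - AY²) / (2·VA·VY)
  ∠AVY = 24.71°

Step 17: From RQ = 7, RZ = 6.33, QZ = 5.32, by the inverse law of cosines:
  cos(∠QRZ) = (RQ² + RZ² - QZ²) / (2·RQ·RZ)
  ∠QRZ = 46.71°

Step 18: From EQ = 2, EZ = 4.15, QZ = 5.32, by the inverse law of cosines:
  cos(∠QEZ) = (EQ² + EZ² - QZ²) / (2·EQ·EZ)
  ∠QEZ = 115.1°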